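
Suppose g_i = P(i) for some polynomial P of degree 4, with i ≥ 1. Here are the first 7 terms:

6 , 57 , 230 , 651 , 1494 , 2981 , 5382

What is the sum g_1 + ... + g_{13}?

1st diffs: 51, 173, 421, 843, 1487, 2401.
2nd diffs: 122, 248, 422, 644, 914.
3rd diffs: 126, 174, 222, 270.
4th diffs: 48, 48, 48 (constant).
Newton forward-difference form: g_i = 6 + 51·C(i-1,1) + 122·C(i-1,2) + 126·C(i-1,3) + 48·C(i-1,4).
Continuing: …, 9015, 14246, 21489, 31206, …, g_{13} = 60150.
Summing i = 1..13 (13 terms) gives 190814.

190814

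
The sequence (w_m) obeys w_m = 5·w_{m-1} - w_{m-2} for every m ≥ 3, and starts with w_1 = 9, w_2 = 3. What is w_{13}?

w_3 = 6, w_4 = 27, w_5 = 129, …, w_{10} = 325683, w_{11} = 1560441, w_{12} = 7476522, w_{13} = 35822169.

35822169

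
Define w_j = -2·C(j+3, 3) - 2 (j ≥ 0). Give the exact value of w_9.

-442

C(12, 3) = 220, so w_9 = -442.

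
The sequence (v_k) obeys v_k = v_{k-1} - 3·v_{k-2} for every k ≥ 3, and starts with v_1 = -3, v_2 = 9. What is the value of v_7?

Step forward from the initial values:
v_3 = 18, v_4 = -9, v_5 = -63, v_6 = -36, v_7 = 153.

153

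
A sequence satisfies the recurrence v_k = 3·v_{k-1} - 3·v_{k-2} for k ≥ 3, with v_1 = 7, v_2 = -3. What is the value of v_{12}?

Applying the relation repeatedly:
v_3 = -30; v_4 = -81; v_5 = -153; v_6 = -216; v_7 = -189; v_8 = 81; v_9 = 810; v_{10} = 2187; v_{11} = 4131; v_{12} = 5832.

5832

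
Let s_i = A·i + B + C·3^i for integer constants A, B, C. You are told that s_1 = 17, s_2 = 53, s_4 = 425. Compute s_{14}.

The three given values yield: A + B + 3C = 17; 2A + B + 9C = 53; 4A + B + 81C = 425.
Subtracting the first from the second: A + 6C = 36.
Subtracting the second from the third: 2A + 72C = 372.
Solving: C = 5, A = 6, then B = -4.
Therefore s_{14} = 84 + (-4) + 5·4782969 = 23914925.

23914925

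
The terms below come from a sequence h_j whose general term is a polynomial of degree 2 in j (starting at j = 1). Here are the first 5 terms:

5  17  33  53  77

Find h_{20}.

1st diffs: 12, 16, 20, 24.
2nd diffs: 4, 4, 4 (constant).
So h_j = 2j^2 + 6j - 3.
Evaluating at j = 20 gives h_{20} = 917.

917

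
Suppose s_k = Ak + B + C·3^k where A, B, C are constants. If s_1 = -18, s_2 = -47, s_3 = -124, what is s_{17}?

Write the equations: A + B + 3C = -18; 2A + B + 9C = -47; 3A + B + 27C = -124.
Subtracting the first from the second: A + 6C = -29.
Subtracting the second from the third: A + 18C = -77.
Solving: C = -4, A = -5, then B = -1.
So s_k = -5·k + (-1) + (-4)·3^k; at k=17 this is -516560738.

-516560738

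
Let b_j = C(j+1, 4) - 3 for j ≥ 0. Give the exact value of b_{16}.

C(17, 4) = 2380, so b_{16} = 2377.

2377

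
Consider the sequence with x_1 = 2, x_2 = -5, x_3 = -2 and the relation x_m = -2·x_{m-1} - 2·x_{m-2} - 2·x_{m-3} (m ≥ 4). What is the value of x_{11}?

Step forward from the initial values:
x_4 = 10;  x_5 = -6;  x_6 = -4;  x_7 = 0;  x_8 = 20;  x_9 = -32;  x_{10} = 24;  x_{11} = -24.

-24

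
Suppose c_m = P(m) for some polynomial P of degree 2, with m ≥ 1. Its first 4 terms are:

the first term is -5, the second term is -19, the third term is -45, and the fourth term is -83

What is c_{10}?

1st diffs: -14, -26, -38.
2nd diffs: -12, -12 (constant).
Newton forward-difference form: c_m = -5 + (-14)·C(m-1,1) + (-12)·C(m-1,2).
At m = 10: m-1 = 9, so c_{10} = -5 - 126 - 432 = -563.

-563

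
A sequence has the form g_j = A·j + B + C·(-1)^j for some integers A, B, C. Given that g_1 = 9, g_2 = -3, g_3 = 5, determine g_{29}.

Write the equations: A + B - C = 9; 2A + B + C = -3; 3A + B - C = 5.
Subtracting the first from the second: A + 2C = -12.
Subtracting the second from the third: A - 2C = 8.
Solving: C = -5, A = -2, then B = 6.
So g_j = -2·j + 6 + (-5)·(-1)^j; at j=29 this is -47.

-47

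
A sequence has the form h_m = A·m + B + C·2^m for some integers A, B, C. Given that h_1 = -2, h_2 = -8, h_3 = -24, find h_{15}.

-163776

Write the equations: A + B + 2C = -2; 2A + B + 4C = -8; 3A + B + 8C = -24.
Subtracting the first from the second: A + 2C = -6.
Subtracting the second from the third: A + 4C = -16.
Solving: C = -5, A = 4, then B = 4.
So h_m = 4·m + 4 + (-5)·2^m; at m=15 this is -163776.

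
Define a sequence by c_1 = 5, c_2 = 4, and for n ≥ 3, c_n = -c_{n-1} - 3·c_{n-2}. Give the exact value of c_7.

-79

Step forward from the initial values:
c_3 = -19  c_4 = 7  c_5 = 50  c_6 = -71  c_7 = -79.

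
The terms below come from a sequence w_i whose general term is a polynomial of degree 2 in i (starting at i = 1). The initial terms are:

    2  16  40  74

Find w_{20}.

1978

1st diffs: 14, 24, 34.
2nd diffs: 10, 10 (constant).
So w_i = 5i^2 - i - 2.
Evaluating at i = 20 gives w_{20} = 1978.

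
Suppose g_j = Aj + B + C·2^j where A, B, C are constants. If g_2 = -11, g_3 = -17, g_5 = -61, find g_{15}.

-65513

Write the equations: 2A + B + 4C = -11; 3A + B + 8C = -17; 5A + B + 32C = -61.
Subtracting the first from the second: A + 4C = -6.
Subtracting the second from the third: 2A + 24C = -44.
Solving: C = -2, A = 2, then B = -7.
Hence g_{15} = 2·15 + (-7) + (-2)·32768 = -65513.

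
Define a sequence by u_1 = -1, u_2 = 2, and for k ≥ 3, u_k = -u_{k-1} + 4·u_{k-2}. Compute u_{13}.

Applying the relation repeatedly:
u_3 = -6, u_4 = 14, u_5 = -38, …, u_{10} = 4094, u_{11} = -10518, u_{12} = 26894, u_{13} = -68966.

-68966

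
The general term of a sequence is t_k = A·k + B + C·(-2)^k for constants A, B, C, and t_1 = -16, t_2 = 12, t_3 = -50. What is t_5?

Plug in k = 1, 2, 3: A + B - 2C = -16; 2A + B + 4C = 12; 3A + B - 8C = -50.
Subtracting the first from the second: A + 6C = 28.
Subtracting the second from the third: A - 12C = -62.
Solving: C = 5, A = -2, then B = -4.
Hence t_5 = -2·5 + (-4) + 5·(-32) = -174.

-174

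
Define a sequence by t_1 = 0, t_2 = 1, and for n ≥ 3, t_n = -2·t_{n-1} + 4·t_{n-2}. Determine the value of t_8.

832

t_3 = -2, t_4 = 8, t_5 = -24, t_6 = 80, t_7 = -256, t_8 = 832.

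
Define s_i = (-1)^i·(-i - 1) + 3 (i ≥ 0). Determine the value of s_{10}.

-8

(-1)^10 = 1; -i - 1 at i=10 is -11; so s_{10} = -8.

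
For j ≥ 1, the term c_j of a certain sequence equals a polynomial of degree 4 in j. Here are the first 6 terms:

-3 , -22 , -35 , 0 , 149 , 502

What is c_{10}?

1st diffs: -19, -13, 35, 149, 353.
2nd diffs: 6, 48, 114, 204.
3rd diffs: 42, 66, 90.
4th diffs: 24, 24 (constant).
Newton forward-difference form: c_j = -3 + (-19)·C(j-1,1) + 6·C(j-1,2) + 42·C(j-1,3) + 24·C(j-1,4).
At j = 10: j-1 = 9, so c_{10} = -3 - 171 + 216 + 3528 + 3024 = 6594.

6594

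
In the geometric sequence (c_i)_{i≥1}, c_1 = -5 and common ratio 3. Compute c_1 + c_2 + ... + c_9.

c_i = (-5)·3^(i-1).
S = (-5)·(3^9 - 1)/(3 - 1) = (-5)·(19683 - 1)/(2) = -49205.

-49205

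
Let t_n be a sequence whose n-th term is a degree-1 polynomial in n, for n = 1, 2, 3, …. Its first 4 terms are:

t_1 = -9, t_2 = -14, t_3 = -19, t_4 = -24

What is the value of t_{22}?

1st diffs: -5, -5, -5 (constant).
So t_n = -5n - 4.
Evaluating at n = 22 gives t_{22} = -114.

-114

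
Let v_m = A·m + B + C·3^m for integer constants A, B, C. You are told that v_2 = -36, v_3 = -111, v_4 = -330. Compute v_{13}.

The three given values yield: 2A + B + 9C = -36; 3A + B + 27C = -111; 4A + B + 81C = -330.
Subtracting the first from the second: A + 18C = -75.
Subtracting the second from the third: A + 54C = -219.
Solving: C = -4, A = -3, then B = 6.
Hence v_{13} = -3·13 + 6 + (-4)·1594323 = -6377325.

-6377325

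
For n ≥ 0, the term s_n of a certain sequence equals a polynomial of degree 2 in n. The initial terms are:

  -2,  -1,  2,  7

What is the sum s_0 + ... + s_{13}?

791

1st diffs: 1, 3, 5.
2nd diffs: 2, 2 (constant).
Newton forward-difference form: s_n = -2 + 1·C(n,1) + 2·C(n,2).
Continuing: …, 14, 23, 34, 47, …, s_{13} = 167.
Summing n = 0..13 (14 terms) gives 791.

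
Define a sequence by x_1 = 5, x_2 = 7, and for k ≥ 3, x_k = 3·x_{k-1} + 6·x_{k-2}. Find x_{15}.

Applying the relation repeatedly:
x_3 = 51  x_4 = 195  x_5 = 891  …  x_{12} = 26936307  x_{13} = 117773595  x_{14} = 514938627  x_{15} = 2251457451.

2251457451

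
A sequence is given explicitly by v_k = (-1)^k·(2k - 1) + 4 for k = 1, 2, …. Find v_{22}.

(-1)^22 = 1; 2k - 1 at k=22 is 43; so v_{22} = 47.

47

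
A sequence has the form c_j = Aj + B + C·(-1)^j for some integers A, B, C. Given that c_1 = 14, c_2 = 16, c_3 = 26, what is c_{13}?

Write the equations: A + B - C = 14; 2A + B + C = 16; 3A + B - C = 26.
Subtracting the first from the second: A + 2C = 2.
Subtracting the second from the third: A - 2C = 10.
Solving: C = -2, A = 6, then B = 6.
So c_j = 6·j + 6 + (-2)·(-1)^j; at j=13 this is 86.

86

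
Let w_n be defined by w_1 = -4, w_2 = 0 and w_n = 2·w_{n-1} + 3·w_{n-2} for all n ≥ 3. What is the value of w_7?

-732

Compute successive terms:
w_3 = -12, w_4 = -24, w_5 = -84, w_6 = -240, w_7 = -732.
(Characteristic roots are 3 and -1.)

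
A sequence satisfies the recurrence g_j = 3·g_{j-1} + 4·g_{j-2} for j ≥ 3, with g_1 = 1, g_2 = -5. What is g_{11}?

Compute successive terms:
g_3 = -11, g_4 = -53, g_5 = -203, g_6 = -821, g_7 = -3275, g_8 = -13109, g_9 = -52427, g_{10} = -209717, g_{11} = -838859.
(Characteristic roots are 4 and -1.)

-838859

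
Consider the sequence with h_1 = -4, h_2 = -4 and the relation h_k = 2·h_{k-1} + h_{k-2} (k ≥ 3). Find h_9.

-2308

Compute successive terms:
h_3 = -12  h_4 = -28  h_5 = -68  h_6 = -164  h_7 = -396  h_8 = -956  h_9 = -2308.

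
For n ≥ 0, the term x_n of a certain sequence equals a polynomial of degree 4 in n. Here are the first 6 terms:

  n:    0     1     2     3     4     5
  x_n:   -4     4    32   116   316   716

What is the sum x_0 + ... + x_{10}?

26664

1st diffs: 8, 28, 84, 200, 400.
2nd diffs: 20, 56, 116, 200.
3rd diffs: 36, 60, 84.
4th diffs: 24, 24 (constant).
Newton forward-difference form: x_n = -4 + 8·C(n,1) + 20·C(n,2) + 36·C(n,3) + 24·C(n,4).
Continuing: …, 1424, 2572, 4316, 6836, …, x_{10} = 10336.
Summing n = 0..10 (11 terms) gives 26664.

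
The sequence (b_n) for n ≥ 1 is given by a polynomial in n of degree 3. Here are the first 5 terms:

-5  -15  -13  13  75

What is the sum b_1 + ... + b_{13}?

11167

1st diffs: -10, 2, 26, 62.
2nd diffs: 12, 24, 36.
3rd diffs: 12, 12 (constant).
Newton forward-difference form: b_n = -5 + (-10)·C(n-1,1) + 12·C(n-1,2) + 12·C(n-1,3).
Continuing: …, 185, 355, 597, 923, …, b_{13} = 3307.
Summing n = 1..13 (13 terms) gives 11167.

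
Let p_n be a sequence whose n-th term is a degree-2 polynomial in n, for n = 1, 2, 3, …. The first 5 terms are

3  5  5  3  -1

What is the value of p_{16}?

-177

1st diffs: 2, 0, -2, -4.
2nd diffs: -2, -2, -2 (constant).
Newton forward-difference form: p_n = 3 + 2·C(n-1,1) + (-2)·C(n-1,2).
At n = 16: n-1 = 15, so p_{16} = 3 + 30 - 210 = -177.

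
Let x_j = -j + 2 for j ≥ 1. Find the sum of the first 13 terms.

Over j = 1..13: Σj = 91.
Total = (-1)·91 + (2)·13 = -65.

-65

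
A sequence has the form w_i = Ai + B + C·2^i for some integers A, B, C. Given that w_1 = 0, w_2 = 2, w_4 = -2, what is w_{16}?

-65474

Write the equations: A + B + 2C = 0; 2A + B + 4C = 2; 4A + B + 16C = -2.
Subtracting the first from the second: A + 2C = 2.
Subtracting the second from the third: 2A + 12C = -4.
Solving: C = -1, A = 4, then B = -2.
Therefore w_{16} = 64 + (-2) + (-1)·65536 = -65474.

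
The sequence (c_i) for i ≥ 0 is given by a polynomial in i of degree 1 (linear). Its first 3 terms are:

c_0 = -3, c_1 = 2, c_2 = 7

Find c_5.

1st diffs: 5, 5 (constant).
So c_i = 5i - 3.
Evaluating at i = 5 gives c_5 = 22.

22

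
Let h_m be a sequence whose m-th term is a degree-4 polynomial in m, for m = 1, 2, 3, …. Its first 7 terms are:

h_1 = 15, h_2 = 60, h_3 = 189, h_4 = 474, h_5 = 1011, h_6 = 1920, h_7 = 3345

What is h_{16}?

75030

1st diffs: 45, 129, 285, 537, 909, 1425.
2nd diffs: 84, 156, 252, 372, 516.
3rd diffs: 72, 96, 120, 144.
4th diffs: 24, 24, 24 (constant).
So h_m = m^4 + 2m^3 + 5m^2 + m + 6.
Evaluating at m = 16 gives h_{16} = 75030.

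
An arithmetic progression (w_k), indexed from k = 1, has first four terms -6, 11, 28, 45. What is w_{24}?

385

Common difference d = 17.
w_k = -6 + (k - 1)·17.
w_{24} = -6 + 23·17 = 385.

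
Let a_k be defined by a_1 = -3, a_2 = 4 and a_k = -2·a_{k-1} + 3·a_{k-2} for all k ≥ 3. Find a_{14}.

Compute successive terms:
a_3 = -17;  a_4 = 46;  a_5 = -143;  …;  a_{11} = -103337;  a_{12} = 310006;  a_{13} = -930023;  a_{14} = 2790064.
(Characteristic roots are 1 and -3.)

2790064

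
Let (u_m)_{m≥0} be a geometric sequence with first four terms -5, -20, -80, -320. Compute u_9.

Common ratio r = 4.
u_m = (-5)·4^(m-0).
u_9 = (-5)·4^9 = -1310720.

-1310720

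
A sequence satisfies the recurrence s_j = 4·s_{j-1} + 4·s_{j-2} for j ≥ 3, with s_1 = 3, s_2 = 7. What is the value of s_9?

495360

Iterate the recurrence:
s_3 = 40;  s_4 = 188;  s_5 = 912;  s_6 = 4400;  s_7 = 21248;  s_8 = 102592;  s_9 = 495360.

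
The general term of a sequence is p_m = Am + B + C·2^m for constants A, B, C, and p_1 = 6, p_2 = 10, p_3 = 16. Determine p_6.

78

The three given values yield: A + B + 2C = 6; 2A + B + 4C = 10; 3A + B + 8C = 16.
Subtracting the first from the second: A + 2C = 4.
Subtracting the second from the third: A + 4C = 6.
Solving: C = 1, A = 2, then B = 2.
Hence p_6 = 2·6 + 2 + 1·64 = 78.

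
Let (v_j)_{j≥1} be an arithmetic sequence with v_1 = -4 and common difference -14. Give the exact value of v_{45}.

-620

v_j = -4 + (j - 1)·(-14).
v_{45} = -4 + 44·(-14) = -620.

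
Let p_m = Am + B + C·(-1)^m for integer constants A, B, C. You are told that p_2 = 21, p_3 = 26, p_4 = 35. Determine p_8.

63

At m = 2, 3, 4: 2A + B + C = 21; 3A + B - C = 26; 4A + B + C = 35.
Subtracting the first from the second: A - 2C = 5.
Subtracting the second from the third: A + 2C = 9.
Solving: C = 1, A = 7, then B = 6.
Hence p_8 = 7·8 + 6 + 1·1 = 63.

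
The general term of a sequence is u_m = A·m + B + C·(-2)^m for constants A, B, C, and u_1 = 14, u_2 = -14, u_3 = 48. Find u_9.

2580

Write the equations: A + B - 2C = 14; 2A + B + 4C = -14; 3A + B - 8C = 48.
Subtracting the first from the second: A + 6C = -28.
Subtracting the second from the third: A - 12C = 62.
Solving: C = -5, A = 2, then B = 2.
So u_m = 2·m + 2 + (-5)·(-2)^m; at m=9 this is 2580.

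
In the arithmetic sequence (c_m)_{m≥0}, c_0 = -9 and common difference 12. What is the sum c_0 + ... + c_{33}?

c_m = -9 + (m - 0)·12.
c_{33} = 387; S = 34·(-9 + 387)/2 = 6426.

6426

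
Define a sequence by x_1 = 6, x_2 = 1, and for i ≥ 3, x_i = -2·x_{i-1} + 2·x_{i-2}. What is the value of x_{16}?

Applying the relation repeatedly:
x_3 = 10  x_4 = -18  x_5 = 56  …  x_{13} = 169344  x_{14} = -462656  x_{15} = 1264000  x_{16} = -3453312.

-3453312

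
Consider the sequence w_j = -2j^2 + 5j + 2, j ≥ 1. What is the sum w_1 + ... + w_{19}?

-3952

Over j = 1..19: Σj = 190, Σj² = 2470.
Total = (-2)·2470 + (5)·190 + (2)·19 = -3952.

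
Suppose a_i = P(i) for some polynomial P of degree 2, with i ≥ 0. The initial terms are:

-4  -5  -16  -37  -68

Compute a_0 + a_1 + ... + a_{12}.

1st diffs: -1, -11, -21, -31.
2nd diffs: -10, -10, -10 (constant).
Newton forward-difference form: a_i = -4 + (-1)·C(i,1) + (-10)·C(i,2).
Continuing: …, -109, -160, -221, -292, …, a_{12} = -676.
Summing i = 0..12 (13 terms) gives -2990.

-2990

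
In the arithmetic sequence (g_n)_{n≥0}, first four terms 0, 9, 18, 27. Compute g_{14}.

126

Common difference d = 9.
g_n = 0 + (n - 0)·9.
g_{14} = 0 + 14·9 = 126.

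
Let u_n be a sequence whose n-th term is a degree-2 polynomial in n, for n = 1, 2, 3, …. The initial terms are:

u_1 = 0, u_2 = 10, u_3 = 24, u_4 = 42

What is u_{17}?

1st diffs: 10, 14, 18.
2nd diffs: 4, 4 (constant).
So u_n = 2n^2 + 4n - 6.
Evaluating at n = 17 gives u_{17} = 640.

640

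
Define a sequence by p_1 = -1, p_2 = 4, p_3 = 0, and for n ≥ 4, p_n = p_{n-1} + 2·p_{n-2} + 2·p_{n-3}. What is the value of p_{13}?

8794

Applying the relation repeatedly:
p_4 = 6;  p_5 = 14;  p_6 = 26;  p_7 = 66;  p_8 = 146;  p_9 = 330;  p_{10} = 754;  p_{11} = 1706;  p_{12} = 3874;  p_{13} = 8794.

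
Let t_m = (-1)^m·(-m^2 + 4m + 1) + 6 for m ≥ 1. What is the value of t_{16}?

(-1)^16 = 1; -m^2 + 4m + 1 at m=16 is -191; so t_{16} = -185.

-185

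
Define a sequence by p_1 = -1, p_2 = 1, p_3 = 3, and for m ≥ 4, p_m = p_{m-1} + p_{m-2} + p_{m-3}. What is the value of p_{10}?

145

Step forward from the initial values:
p_4 = 3;  p_5 = 7;  p_6 = 13;  p_7 = 23;  p_8 = 43;  p_9 = 79;  p_{10} = 145.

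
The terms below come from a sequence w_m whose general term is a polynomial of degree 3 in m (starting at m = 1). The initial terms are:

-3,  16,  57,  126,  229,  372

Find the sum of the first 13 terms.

12025

1st diffs: 19, 41, 69, 103, 143.
2nd diffs: 22, 28, 34, 40.
3rd diffs: 6, 6, 6 (constant).
So w_m = m^3 + 5m^2 - 3m - 6.
Continuing: …, 561, 802, 1101, 1464, …, w_{13} = 2997.
Summing m = 1..13 (13 terms) gives 12025.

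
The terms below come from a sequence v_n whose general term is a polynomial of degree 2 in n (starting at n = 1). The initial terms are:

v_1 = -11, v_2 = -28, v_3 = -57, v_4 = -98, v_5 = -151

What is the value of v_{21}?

-2631

1st diffs: -17, -29, -41, -53.
2nd diffs: -12, -12, -12 (constant).
So v_n = -6n^2 + n - 6.
Evaluating at n = 21 gives v_{21} = -2631.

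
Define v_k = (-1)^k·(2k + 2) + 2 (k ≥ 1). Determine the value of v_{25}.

(-1)^25 = -1; 2k + 2 at k=25 is 52; so v_{25} = -50.

-50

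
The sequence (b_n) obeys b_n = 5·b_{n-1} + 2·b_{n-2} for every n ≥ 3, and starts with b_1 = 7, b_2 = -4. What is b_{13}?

-140255642

Iterate the recurrence:
b_3 = -6;  b_4 = -38;  b_5 = -202;  …;  b_{10} = -904574;  b_{11} = -4859626;  b_{12} = -26107278;  b_{13} = -140255642.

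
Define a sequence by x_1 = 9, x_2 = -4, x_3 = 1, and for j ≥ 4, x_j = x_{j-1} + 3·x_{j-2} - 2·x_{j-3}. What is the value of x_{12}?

x_4 = -29  x_5 = -18  x_6 = -107  x_7 = -103  x_8 = -388  x_9 = -483  x_{10} = -1441  x_{11} = -2114  x_{12} = -5471.

-5471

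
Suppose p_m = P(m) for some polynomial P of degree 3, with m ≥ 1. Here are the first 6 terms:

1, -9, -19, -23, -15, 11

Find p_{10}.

1st diffs: -10, -10, -4, 8, 26.
2nd diffs: 0, 6, 12, 18.
3rd diffs: 6, 6, 6 (constant).
Newton forward-difference form: p_m = 1 + (-10)·C(m-1,1) + 6·C(m-1,3).
At m = 10: m-1 = 9, so p_{10} = 1 - 90 + 504 = 415.

415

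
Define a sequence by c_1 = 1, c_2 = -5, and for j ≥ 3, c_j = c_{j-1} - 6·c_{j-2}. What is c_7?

c_3 = -11; c_4 = 19; c_5 = 85; c_6 = -29; c_7 = -539.

-539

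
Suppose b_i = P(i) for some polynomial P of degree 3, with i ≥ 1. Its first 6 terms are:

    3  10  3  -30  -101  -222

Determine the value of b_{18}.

-9942

1st diffs: 7, -7, -33, -71, -121.
2nd diffs: -14, -26, -38, -50.
3rd diffs: -12, -12, -12 (constant).
So b_i = -2i^3 + 5i^2 + 6i - 6.
Evaluating at i = 18 gives b_{18} = -9942.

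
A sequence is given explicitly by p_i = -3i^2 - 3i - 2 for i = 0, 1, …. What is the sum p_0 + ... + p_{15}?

Over i = 0..15: Σi = 120, Σi² = 1240.
Total = (-3)·1240 + (-3)·120 + (-2)·16 = -4112.

-4112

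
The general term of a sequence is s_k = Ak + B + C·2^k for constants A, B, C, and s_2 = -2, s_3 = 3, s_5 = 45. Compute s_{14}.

Write the equations: 2A + B + 4C = -2; 3A + B + 8C = 3; 5A + B + 32C = 45.
Subtracting the first from the second: A + 4C = 5.
Subtracting the second from the third: 2A + 24C = 42.
Solving: C = 2, A = -3, then B = -4.
Therefore s_{14} = -42 + (-4) + 2·16384 = 32722.

32722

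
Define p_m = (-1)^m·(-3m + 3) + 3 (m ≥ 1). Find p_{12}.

-30

(-1)^12 = 1; -3m + 3 at m=12 is -33; so p_{12} = -30.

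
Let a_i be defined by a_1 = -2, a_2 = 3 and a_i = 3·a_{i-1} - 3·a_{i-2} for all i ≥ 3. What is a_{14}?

Applying the relation repeatedly:
a_3 = 15, a_4 = 36, a_5 = 63, …, a_{11} = -1701, a_{12} = -2187, a_{13} = -1458, a_{14} = 2187.

2187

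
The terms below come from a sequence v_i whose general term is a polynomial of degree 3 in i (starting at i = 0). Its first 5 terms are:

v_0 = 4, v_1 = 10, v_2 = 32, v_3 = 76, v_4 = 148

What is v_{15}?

4504

1st diffs: 6, 22, 44, 72.
2nd diffs: 16, 22, 28.
3rd diffs: 6, 6 (constant).
So v_i = i^3 + 5i^2 + 4.
Evaluating at i = 15 gives v_{15} = 4504.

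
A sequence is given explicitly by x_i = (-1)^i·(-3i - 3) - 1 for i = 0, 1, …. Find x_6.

-22

(-1)^6 = 1; -3i - 3 at i=6 is -21; so x_6 = -22.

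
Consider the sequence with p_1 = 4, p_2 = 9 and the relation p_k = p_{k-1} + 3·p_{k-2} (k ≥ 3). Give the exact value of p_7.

Applying the relation repeatedly:
p_3 = 21  p_4 = 48  p_5 = 111  p_6 = 255  p_7 = 588.

588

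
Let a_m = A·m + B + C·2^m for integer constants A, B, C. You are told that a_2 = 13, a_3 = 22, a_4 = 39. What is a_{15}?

At m = 2, 3, 4: 2A + B + 4C = 13; 3A + B + 8C = 22; 4A + B + 16C = 39.
Subtracting the first from the second: A + 4C = 9.
Subtracting the second from the third: A + 8C = 17.
Solving: C = 2, A = 1, then B = 3.
So a_m = 1·m + 3 + 2·2^m; at m=15 this is 65554.

65554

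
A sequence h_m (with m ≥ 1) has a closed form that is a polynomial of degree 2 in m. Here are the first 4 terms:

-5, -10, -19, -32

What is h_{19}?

1st diffs: -5, -9, -13.
2nd diffs: -4, -4 (constant).
Newton forward-difference form: h_m = -5 + (-5)·C(m-1,1) + (-4)·C(m-1,2).
At m = 19: m-1 = 18, so h_{19} = -5 - 90 - 612 = -707.

-707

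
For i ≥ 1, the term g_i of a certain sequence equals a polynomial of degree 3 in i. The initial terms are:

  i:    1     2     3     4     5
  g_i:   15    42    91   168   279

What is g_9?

1st diffs: 27, 49, 77, 111.
2nd diffs: 22, 28, 34.
3rd diffs: 6, 6 (constant).
Newton forward-difference form: g_i = 15 + 27·C(i-1,1) + 22·C(i-1,2) + 6·C(i-1,3).
At i = 9: i-1 = 8, so g_9 = 15 + 216 + 616 + 336 = 1183.

1183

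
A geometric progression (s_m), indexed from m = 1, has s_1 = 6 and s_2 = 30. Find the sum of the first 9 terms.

2929686

Common ratio r = 5.
s_m = 6·5^(m-1).
S = 6·(5^9 - 1)/(5 - 1) = 6·(1953125 - 1)/(4) = 2929686.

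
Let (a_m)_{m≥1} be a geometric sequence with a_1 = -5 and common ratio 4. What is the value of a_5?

-1280

a_m = (-5)·4^(m-1).
a_5 = (-5)·4^4 = -1280.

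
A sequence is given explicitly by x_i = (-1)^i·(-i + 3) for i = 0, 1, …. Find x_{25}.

22

(-1)^25 = -1; -i + 3 at i=25 is -22; so x_{25} = 22.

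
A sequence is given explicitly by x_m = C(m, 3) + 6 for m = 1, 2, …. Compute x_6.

26

C(6, 3) = 20, so x_6 = 26.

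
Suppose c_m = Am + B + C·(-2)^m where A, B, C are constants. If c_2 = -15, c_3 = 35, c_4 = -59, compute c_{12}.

At m = 2, 3, 4: 2A + B + 4C = -15; 3A + B - 8C = 35; 4A + B + 16C = -59.
Subtracting the first from the second: A - 12C = 50.
Subtracting the second from the third: A + 24C = -94.
Solving: C = -4, A = 2, then B = -3.
Therefore c_{12} = 24 + (-3) + (-4)·4096 = -16363.

-16363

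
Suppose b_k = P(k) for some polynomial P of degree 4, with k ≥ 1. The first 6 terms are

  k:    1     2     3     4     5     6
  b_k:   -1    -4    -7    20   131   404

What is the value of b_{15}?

1st diffs: -3, -3, 27, 111, 273.
2nd diffs: 0, 30, 84, 162.
3rd diffs: 30, 54, 78.
4th diffs: 24, 24 (constant).
So b_k = k^4 - 5k^3 + 5k^2 + 2k - 4.
Evaluating at k = 15 gives b_{15} = 34901.

34901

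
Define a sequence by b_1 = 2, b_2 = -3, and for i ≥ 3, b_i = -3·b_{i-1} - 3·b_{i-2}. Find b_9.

Compute successive terms:
b_3 = 3  b_4 = 0  b_5 = -9  b_6 = 27  b_7 = -54  b_8 = 81  b_9 = -81.

-81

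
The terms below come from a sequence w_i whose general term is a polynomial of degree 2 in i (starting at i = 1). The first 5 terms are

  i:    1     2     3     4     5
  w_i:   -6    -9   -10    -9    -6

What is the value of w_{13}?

1st diffs: -3, -1, 1, 3.
2nd diffs: 2, 2, 2 (constant).
Newton forward-difference form: w_i = -6 + (-3)·C(i-1,1) + 2·C(i-1,2).
At i = 13: i-1 = 12, so w_{13} = -6 - 36 + 132 = 90.

90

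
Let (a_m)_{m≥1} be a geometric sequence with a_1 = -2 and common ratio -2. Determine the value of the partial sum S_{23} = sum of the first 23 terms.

-5592406

a_m = (-2)·(-2)^(m-1).
S = (-2)·((-2)^23 - 1)/(-2 - 1) = (-2)·(-8388608 - 1)/(-3) = -5592406.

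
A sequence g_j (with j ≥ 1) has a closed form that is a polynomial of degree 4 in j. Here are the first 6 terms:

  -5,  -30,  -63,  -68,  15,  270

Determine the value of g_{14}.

26502

1st diffs: -25, -33, -5, 83, 255.
2nd diffs: -8, 28, 88, 172.
3rd diffs: 36, 60, 84.
4th diffs: 24, 24 (constant).
So g_j = j^4 - 4j^3 - 5j^2 + 3j.
Evaluating at j = 14 gives g_{14} = 26502.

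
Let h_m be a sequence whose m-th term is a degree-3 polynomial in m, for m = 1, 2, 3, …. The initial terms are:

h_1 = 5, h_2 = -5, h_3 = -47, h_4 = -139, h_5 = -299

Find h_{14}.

-7769

1st diffs: -10, -42, -92, -160.
2nd diffs: -32, -50, -68.
3rd diffs: -18, -18 (constant).
So h_m = -3m^3 + 2m^2 + 5m + 1.
Evaluating at m = 14 gives h_{14} = -7769.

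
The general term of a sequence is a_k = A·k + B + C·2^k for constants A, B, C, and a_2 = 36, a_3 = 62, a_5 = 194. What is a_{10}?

Plug in k = 2, 3, 5: 2A + B + 4C = 36; 3A + B + 8C = 62; 5A + B + 32C = 194.
Subtracting the first from the second: A + 4C = 26.
Subtracting the second from the third: 2A + 24C = 132.
Solving: C = 5, A = 6, then B = 4.
Hence a_{10} = 6·10 + 4 + 5·1024 = 5184.

5184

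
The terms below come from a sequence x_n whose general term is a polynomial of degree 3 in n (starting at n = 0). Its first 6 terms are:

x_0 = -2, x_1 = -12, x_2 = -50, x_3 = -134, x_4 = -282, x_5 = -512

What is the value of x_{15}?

1st diffs: -10, -38, -84, -148, -230.
2nd diffs: -28, -46, -64, -82.
3rd diffs: -18, -18, -18 (constant).
Newton forward-difference form: x_n = -2 + (-10)·C(n,1) + (-28)·C(n,2) + (-18)·C(n,3).
At n = 15: n = 15, so x_{15} = -2 - 150 - 2940 - 8190 = -11282.

-11282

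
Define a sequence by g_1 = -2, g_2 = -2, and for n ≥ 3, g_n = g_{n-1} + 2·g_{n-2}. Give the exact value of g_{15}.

Iterate the recurrence:
g_3 = -6;  g_4 = -10;  g_5 = -22;  …;  g_{12} = -2730;  g_{13} = -5462;  g_{14} = -10922;  g_{15} = -21846.
(Characteristic roots are 2 and -1.)

-21846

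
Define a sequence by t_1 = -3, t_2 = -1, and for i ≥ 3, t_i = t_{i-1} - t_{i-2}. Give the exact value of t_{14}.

-1

Compute successive terms:
t_3 = 2, t_4 = 3, t_5 = 1, …, t_{11} = 1, t_{12} = -2, t_{13} = -3, t_{14} = -1.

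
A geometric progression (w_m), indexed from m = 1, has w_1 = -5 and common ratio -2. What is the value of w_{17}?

w_m = (-5)·(-2)^(m-1).
w_{17} = (-5)·(-2)^16 = -327680.

-327680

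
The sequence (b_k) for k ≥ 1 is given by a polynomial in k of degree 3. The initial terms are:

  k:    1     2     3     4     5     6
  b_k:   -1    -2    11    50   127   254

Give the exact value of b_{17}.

8383

1st diffs: -1, 13, 39, 77, 127.
2nd diffs: 14, 26, 38, 50.
3rd diffs: 12, 12, 12 (constant).
So b_k = 2k^3 - 5k^2 + 2.
Evaluating at k = 17 gives b_{17} = 8383.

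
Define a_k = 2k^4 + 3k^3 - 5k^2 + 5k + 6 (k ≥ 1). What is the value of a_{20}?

342106

a_{20} = 2·20^4 + 3·20^3 - 5·20^2 + 5·20 + 6 = 342106.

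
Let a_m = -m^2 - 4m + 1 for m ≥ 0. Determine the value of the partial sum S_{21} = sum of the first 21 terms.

Over m = 0..20: Σm = 210, Σm² = 2870.
Total = (-1)·2870 + (-4)·210 + (1)·21 = -3689.

-3689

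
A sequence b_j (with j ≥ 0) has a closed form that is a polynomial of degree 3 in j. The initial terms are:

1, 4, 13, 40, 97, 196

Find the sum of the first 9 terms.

1st diffs: 3, 9, 27, 57, 99.
2nd diffs: 6, 18, 30, 42.
3rd diffs: 12, 12, 12 (constant).
Newton forward-difference form: b_j = 1 + 3·C(j,1) + 6·C(j,2) + 12·C(j,3).
Continuing: 349, 568, 865.
Summing j = 0..8 (9 terms) gives 2133.

2133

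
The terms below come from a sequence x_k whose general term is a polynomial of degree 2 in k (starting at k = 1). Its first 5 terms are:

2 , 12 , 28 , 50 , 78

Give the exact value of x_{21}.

1342

1st diffs: 10, 16, 22, 28.
2nd diffs: 6, 6, 6 (constant).
So x_k = 3k^2 + k - 2.
Evaluating at k = 21 gives x_{21} = 1342.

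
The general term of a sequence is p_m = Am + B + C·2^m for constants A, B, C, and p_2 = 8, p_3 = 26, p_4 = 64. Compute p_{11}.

Plug in m = 2, 3, 4: 2A + B + 4C = 8; 3A + B + 8C = 26; 4A + B + 16C = 64.
Subtracting the first from the second: A + 4C = 18.
Subtracting the second from the third: A + 8C = 38.
Solving: C = 5, A = -2, then B = -8.
Hence p_{11} = -2·11 + (-8) + 5·2048 = 10210.

10210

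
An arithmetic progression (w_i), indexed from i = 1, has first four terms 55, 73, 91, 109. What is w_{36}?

Common difference d = 18.
w_i = 55 + (i - 1)·18.
w_{36} = 55 + 35·18 = 685.

685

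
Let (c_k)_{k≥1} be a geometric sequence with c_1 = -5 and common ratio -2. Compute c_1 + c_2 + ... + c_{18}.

c_k = (-5)·(-2)^(k-1).
S = (-5)·((-2)^18 - 1)/(-2 - 1) = (-5)·(262144 - 1)/(-3) = 436905.

436905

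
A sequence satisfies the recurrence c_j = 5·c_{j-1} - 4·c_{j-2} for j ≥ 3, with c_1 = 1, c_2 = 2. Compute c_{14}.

Compute successive terms:
c_3 = 6;  c_4 = 22;  c_5 = 86;  …;  c_{11} = 349526;  c_{12} = 1398102;  c_{13} = 5592406;  c_{14} = 22369622.
(Characteristic roots are 4 and 1.)

22369622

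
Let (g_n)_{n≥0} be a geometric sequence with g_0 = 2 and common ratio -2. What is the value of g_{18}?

g_n = 2·(-2)^(n-0).
g_{18} = 2·(-2)^18 = 524288.

524288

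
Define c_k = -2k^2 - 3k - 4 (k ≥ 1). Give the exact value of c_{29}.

c_{29} = -2·29^2 - 3·29 - 4 = -1773.

-1773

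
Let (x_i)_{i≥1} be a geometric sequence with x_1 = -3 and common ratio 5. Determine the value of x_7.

-46875

x_i = (-3)·5^(i-1).
x_7 = (-3)·5^6 = -46875.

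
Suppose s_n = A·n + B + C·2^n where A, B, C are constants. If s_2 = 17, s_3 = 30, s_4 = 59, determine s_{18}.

Plug in n = 2, 3, 4: 2A + B + 4C = 17; 3A + B + 8C = 30; 4A + B + 16C = 59.
Subtracting the first from the second: A + 4C = 13.
Subtracting the second from the third: A + 8C = 29.
Solving: C = 4, A = -3, then B = 7.
Therefore s_{18} = -54 + 7 + 4·262144 = 1048529.

1048529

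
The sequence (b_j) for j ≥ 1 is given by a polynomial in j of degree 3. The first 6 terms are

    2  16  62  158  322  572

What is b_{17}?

14146

1st diffs: 14, 46, 96, 164, 250.
2nd diffs: 32, 50, 68, 86.
3rd diffs: 18, 18, 18 (constant).
So b_j = 3j^3 - 2j^2 - j + 2.
Evaluating at j = 17 gives b_{17} = 14146.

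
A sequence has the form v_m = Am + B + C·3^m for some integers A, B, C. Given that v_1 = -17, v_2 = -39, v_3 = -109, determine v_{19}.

-4649045837

The three given values yield: A + B + 3C = -17; 2A + B + 9C = -39; 3A + B + 27C = -109.
Subtracting the first from the second: A + 6C = -22.
Subtracting the second from the third: A + 18C = -70.
Solving: C = -4, A = 2, then B = -7.
Therefore v_{19} = 38 + (-7) + (-4)·1162261467 = -4649045837.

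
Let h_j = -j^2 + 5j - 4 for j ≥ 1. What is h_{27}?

h_{27} = -1·27^2 + 5·27 - 4 = -598.

-598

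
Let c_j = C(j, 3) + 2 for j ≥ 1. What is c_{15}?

C(15, 3) = 455, so c_{15} = 457.

457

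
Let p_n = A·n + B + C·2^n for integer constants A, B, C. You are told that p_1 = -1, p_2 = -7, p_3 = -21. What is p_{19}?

At n = 1, 2, 3: A + B + 2C = -1; 2A + B + 4C = -7; 3A + B + 8C = -21.
Subtracting the first from the second: A + 2C = -6.
Subtracting the second from the third: A + 4C = -14.
Solving: C = -4, A = 2, then B = 5.
So p_n = 2·n + 5 + (-4)·2^n; at n=19 this is -2097109.

-2097109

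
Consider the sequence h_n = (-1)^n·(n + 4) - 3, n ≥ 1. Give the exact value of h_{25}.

-32

(-1)^25 = -1; n + 4 at n=25 is 29; so h_{25} = -32.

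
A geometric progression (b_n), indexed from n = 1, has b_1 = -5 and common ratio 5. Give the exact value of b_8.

b_n = (-5)·5^(n-1).
b_8 = (-5)·5^7 = -390625.

-390625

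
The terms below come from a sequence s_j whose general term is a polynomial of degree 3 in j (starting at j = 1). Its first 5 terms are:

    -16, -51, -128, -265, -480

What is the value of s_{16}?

-13141

1st diffs: -35, -77, -137, -215.
2nd diffs: -42, -60, -78.
3rd diffs: -18, -18 (constant).
Newton forward-difference form: s_j = -16 + (-35)·C(j-1,1) + (-42)·C(j-1,2) + (-18)·C(j-1,3).
At j = 16: j-1 = 15, so s_{16} = -16 - 525 - 4410 - 8190 = -13141.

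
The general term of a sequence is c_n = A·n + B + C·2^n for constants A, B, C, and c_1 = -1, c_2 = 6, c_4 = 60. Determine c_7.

611

Write the equations: A + B + 2C = -1; 2A + B + 4C = 6; 4A + B + 16C = 60.
Subtracting the first from the second: A + 2C = 7.
Subtracting the second from the third: 2A + 12C = 54.
Solving: C = 5, A = -3, then B = -8.
Hence c_7 = -3·7 + (-8) + 5·128 = 611.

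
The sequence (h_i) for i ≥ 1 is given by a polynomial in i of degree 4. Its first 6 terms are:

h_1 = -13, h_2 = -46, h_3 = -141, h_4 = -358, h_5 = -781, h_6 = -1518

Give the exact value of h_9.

-7053

1st diffs: -33, -95, -217, -423, -737.
2nd diffs: -62, -122, -206, -314.
3rd diffs: -60, -84, -108.
4th diffs: -24, -24 (constant).
So h_i = -i^4 - 6i^2 - 6.
Evaluating at i = 9 gives h_9 = -7053.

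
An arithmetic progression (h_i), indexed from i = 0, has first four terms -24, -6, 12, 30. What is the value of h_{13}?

Common difference d = 18.
h_i = -24 + (i - 0)·18.
h_{13} = -24 + 13·18 = 210.

210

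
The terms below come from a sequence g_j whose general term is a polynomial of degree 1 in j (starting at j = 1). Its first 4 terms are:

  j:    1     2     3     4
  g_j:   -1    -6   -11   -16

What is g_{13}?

1st diffs: -5, -5, -5 (constant).
So g_j = -5j + 4.
Evaluating at j = 13 gives g_{13} = -61.

-61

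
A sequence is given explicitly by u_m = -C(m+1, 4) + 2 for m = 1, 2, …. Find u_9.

-208

C(10, 4) = 210, so u_9 = -208.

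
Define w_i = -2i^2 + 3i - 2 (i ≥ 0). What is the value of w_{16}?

-466

w_{16} = -2·16^2 + 3·16 - 2 = -466.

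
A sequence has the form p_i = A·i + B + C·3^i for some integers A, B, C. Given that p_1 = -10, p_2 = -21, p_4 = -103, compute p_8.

The three given values yield: A + B + 3C = -10; 2A + B + 9C = -21; 4A + B + 81C = -103.
Subtracting the first from the second: A + 6C = -11.
Subtracting the second from the third: 2A + 72C = -82.
Solving: C = -1, A = -5, then B = -2.
So p_i = -5·i + (-2) + (-1)·3^i; at i=8 this is -6603.

-6603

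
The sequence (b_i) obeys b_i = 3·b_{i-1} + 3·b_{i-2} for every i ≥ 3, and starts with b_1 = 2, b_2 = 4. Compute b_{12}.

2833866

Applying the relation repeatedly:
b_3 = 18; b_4 = 66; b_5 = 252; b_6 = 954; b_7 = 3618; b_8 = 13716; b_9 = 52002; b_{10} = 197154; b_{11} = 747468; b_{12} = 2833866.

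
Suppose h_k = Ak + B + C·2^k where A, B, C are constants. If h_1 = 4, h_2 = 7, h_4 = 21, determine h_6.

71

Write the equations: A + B + 2C = 4; 2A + B + 4C = 7; 4A + B + 16C = 21.
Subtracting the first from the second: A + 2C = 3.
Subtracting the second from the third: 2A + 12C = 14.
Solving: C = 1, A = 1, then B = 1.
Hence h_6 = 1·6 + 1 + 1·64 = 71.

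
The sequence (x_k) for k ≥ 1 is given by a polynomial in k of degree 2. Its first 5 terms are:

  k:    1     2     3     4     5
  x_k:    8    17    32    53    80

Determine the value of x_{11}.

368

1st diffs: 9, 15, 21, 27.
2nd diffs: 6, 6, 6 (constant).
So x_k = 3k^2 + 5.
Evaluating at k = 11 gives x_{11} = 368.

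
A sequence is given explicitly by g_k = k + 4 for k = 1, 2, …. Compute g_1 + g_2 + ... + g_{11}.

110

Over k = 1..11: Σk = 66.
Total = (1)·66 + (4)·11 = 110.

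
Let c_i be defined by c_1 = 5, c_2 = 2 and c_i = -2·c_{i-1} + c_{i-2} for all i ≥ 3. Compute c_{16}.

-13860

Iterate the recurrence:
c_3 = 1; c_4 = 0; c_5 = 1; …; c_{13} = 985; c_{14} = -2378; c_{15} = 5741; c_{16} = -13860.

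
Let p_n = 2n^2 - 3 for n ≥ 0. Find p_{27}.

1455

p_{27} = 2·27^2 - 3 = 1455.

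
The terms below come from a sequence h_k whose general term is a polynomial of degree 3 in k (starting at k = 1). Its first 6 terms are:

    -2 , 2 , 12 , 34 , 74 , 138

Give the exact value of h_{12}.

1362

1st diffs: 4, 10, 22, 40, 64.
2nd diffs: 6, 12, 18, 24.
3rd diffs: 6, 6, 6 (constant).
Newton forward-difference form: h_k = -2 + 4·C(k-1,1) + 6·C(k-1,2) + 6·C(k-1,3).
At k = 12: k-1 = 11, so h_{12} = -2 + 44 + 330 + 990 = 1362.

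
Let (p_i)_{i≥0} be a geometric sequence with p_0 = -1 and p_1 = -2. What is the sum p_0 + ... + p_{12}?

-8191

Common ratio r = 2.
p_i = (-1)·2^(i-0).
S = (-1)·(2^13 - 1)/(2 - 1) = (-1)·(8192 - 1)/(1) = -8191.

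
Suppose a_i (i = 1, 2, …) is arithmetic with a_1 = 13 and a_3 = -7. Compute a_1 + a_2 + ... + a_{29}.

-3683

Common difference d = (-7 - 13) / (3 - 1) = -10.
a_i = 13 + (i - 1)·(-10).
a_{29} = -267; S = 29·(13 + (-267))/2 = -3683.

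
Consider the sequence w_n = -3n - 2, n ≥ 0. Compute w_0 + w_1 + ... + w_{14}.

-345

Over n = 0..14: Σn = 105.
Total = (-3)·105 + (-2)·15 = -345.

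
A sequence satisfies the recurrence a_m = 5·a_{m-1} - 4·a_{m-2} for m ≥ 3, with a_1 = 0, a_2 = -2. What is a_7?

Iterate the recurrence:
a_3 = -10  a_4 = -42  a_5 = -170  a_6 = -682  a_7 = -2730.
(Characteristic roots are 4 and 1.)

-2730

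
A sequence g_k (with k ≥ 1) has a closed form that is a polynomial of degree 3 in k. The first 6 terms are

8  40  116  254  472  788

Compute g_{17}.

1st diffs: 32, 76, 138, 218, 316.
2nd diffs: 44, 62, 80, 98.
3rd diffs: 18, 18, 18 (constant).
So g_k = 3k^3 + 4k^2 - k + 2.
Evaluating at k = 17 gives g_{17} = 15880.

15880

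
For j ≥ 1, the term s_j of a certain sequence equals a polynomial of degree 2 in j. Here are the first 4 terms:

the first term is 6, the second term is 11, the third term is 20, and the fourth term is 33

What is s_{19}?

1st diffs: 5, 9, 13.
2nd diffs: 4, 4 (constant).
So s_j = 2j^2 - j + 5.
Evaluating at j = 19 gives s_{19} = 708.

708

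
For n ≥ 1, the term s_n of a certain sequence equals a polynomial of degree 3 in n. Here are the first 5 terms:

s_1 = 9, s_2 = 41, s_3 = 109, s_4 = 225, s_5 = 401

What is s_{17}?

11561

1st diffs: 32, 68, 116, 176.
2nd diffs: 36, 48, 60.
3rd diffs: 12, 12 (constant).
Newton forward-difference form: s_n = 9 + 32·C(n-1,1) + 36·C(n-1,2) + 12·C(n-1,3).
At n = 17: n-1 = 16, so s_{17} = 9 + 512 + 4320 + 6720 = 11561.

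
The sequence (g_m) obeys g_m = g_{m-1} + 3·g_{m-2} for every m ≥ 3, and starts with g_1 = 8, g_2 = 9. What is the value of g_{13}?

119832

Compute successive terms:
g_3 = 33  g_4 = 60  g_5 = 159  …  g_{10} = 9780  g_{11} = 22623  g_{12} = 51963  g_{13} = 119832.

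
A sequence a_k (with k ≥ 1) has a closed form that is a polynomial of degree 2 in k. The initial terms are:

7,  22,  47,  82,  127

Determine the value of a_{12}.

722

1st diffs: 15, 25, 35, 45.
2nd diffs: 10, 10, 10 (constant).
So a_k = 5k^2 + 2.
Evaluating at k = 12 gives a_{12} = 722.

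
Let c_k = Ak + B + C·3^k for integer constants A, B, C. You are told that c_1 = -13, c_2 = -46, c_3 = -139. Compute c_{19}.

-5811307387

Write the equations: A + B + 3C = -13; 2A + B + 9C = -46; 3A + B + 27C = -139.
Subtracting the first from the second: A + 6C = -33.
Subtracting the second from the third: A + 18C = -93.
Solving: C = -5, A = -3, then B = 5.
So c_k = -3·k + 5 + (-5)·3^k; at k=19 this is -5811307387.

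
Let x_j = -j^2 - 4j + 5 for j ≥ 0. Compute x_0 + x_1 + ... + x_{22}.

-4692

Over j = 0..22: Σj = 253, Σj² = 3795.
Total = (-1)·3795 + (-4)·253 + (5)·23 = -4692.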